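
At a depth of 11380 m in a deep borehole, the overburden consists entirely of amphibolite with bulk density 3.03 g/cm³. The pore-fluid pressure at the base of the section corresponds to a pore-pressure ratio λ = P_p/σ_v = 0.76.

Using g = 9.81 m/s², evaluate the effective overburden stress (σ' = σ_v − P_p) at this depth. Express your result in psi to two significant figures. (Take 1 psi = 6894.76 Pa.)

12000 psi

Overburden (lithostatic) stress σ_v:
amphibolite: 3030 kg/m³ × 9.81 m/s² × 11380 m = 3.383×10^8 Pa = 338.3 MPa
Pore pressure P_p = λ·σ_v = 0.76 × 338.3 MPa = 257.1 MPa
Effective stress σ' = σ_v − P_p = 338.3 − 257.1 = 81.183 MPa = 11775 psi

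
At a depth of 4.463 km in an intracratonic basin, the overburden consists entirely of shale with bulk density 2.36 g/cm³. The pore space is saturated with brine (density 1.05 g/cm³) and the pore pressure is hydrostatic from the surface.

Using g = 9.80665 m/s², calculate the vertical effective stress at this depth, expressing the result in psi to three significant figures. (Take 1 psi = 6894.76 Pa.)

8320 psi

Overburden (lithostatic) stress σ_v:
shale: 2360 kg/m³ × 9.80665 m/s² × 4463 m = 1.033×10^8 Pa = 103.3 MPa
Pore pressure P_p = 1050 kg/m³ × 9.80665 m/s² × 4463 m = 4.596×10^7 Pa = 45.96 MPa
Effective stress σ' = σ_v − P_p = 103.3 − 45.96 = 57.335 MPa = 8315.7 psi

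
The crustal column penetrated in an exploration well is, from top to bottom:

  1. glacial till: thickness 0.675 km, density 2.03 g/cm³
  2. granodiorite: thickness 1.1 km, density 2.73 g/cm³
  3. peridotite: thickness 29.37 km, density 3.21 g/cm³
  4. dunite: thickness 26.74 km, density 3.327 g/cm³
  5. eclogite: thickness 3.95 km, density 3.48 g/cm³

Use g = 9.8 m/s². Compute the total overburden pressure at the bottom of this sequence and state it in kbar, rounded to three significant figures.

19.7 kbar

glacial till: 2030 kg/m³ × 9.8 m/s² × 675 m = 1.343×10^7 Pa = 0.1343 kbar
granodiorite: 2730 kg/m³ × 9.8 m/s² × 1100 m = 2.943×10^7 Pa = 0.2943 kbar
peridotite: 3210 kg/m³ × 9.8 m/s² × 29370 m = 9.239×10^8 Pa = 9.239 kbar
dunite: 3327 kg/m³ × 9.8 m/s² × 26740 m = 8.718×10^8 Pa = 8.718 kbar
eclogite: 3480 kg/m³ × 9.8 m/s² × 3950 m = 1.347×10^8 Pa = 1.347 kbar
Total = 0.1343 + 0.2943 + 9.239 + 8.718 + 1.347 = 19.733 kbar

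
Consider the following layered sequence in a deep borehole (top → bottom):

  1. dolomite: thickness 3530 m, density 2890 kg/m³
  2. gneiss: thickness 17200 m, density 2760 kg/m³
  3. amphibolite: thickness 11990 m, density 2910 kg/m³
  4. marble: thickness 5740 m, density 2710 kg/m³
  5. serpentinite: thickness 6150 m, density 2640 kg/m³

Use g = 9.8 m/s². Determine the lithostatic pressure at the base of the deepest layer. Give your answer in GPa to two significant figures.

1.2 GPa

dolomite: 2890 kg/m³ × 9.8 m/s² × 3530 m = 9.998×10^7 Pa = 0.09998 GPa
gneiss: 2760 kg/m³ × 9.8 m/s² × 17200 m = 4.652×10^8 Pa = 0.4652 GPa
amphibolite: 2910 kg/m³ × 9.8 m/s² × 11990 m = 3.419×10^8 Pa = 0.3419 GPa
marble: 2710 kg/m³ × 9.8 m/s² × 5740 m = 1.524×10^8 Pa = 0.1524 GPa
serpentinite: 2640 kg/m³ × 9.8 m/s² × 6150 m = 1.591×10^8 Pa = 0.1591 GPa
Total = 0.09998 + 0.4652 + 0.3419 + 0.1524 + 0.1591 = 1.2187 GPa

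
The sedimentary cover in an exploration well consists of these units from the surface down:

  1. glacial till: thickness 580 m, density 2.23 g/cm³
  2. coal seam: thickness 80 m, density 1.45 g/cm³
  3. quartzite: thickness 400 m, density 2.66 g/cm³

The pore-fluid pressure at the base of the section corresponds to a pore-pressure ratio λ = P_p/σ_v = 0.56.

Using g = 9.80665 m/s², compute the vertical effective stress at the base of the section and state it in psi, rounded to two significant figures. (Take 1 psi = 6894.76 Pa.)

Overburden (lithostatic) stress σ_v:
glacial till: 2230 kg/m³ × 9.80665 m/s² × 580 m = 1.268×10^7 Pa = 12.68 MPa
coal seam: 1450 kg/m³ × 9.80665 m/s² × 80 m = 1.138×10^6 Pa = 1.138 MPa
quartzite: 2660 kg/m³ × 9.80665 m/s² × 400 m = 1.043×10^7 Pa = 10.43 MPa
Total = 12.68 + 1.138 + 10.43 = 24.256 MPa
Pore pressure P_p = λ·σ_v = 0.56 × 24.26 MPa = 13.58 MPa
Effective stress σ' = σ_v − P_p = 24.26 − 13.58 = 10.673 MPa = 1547.9 psi

1500 psi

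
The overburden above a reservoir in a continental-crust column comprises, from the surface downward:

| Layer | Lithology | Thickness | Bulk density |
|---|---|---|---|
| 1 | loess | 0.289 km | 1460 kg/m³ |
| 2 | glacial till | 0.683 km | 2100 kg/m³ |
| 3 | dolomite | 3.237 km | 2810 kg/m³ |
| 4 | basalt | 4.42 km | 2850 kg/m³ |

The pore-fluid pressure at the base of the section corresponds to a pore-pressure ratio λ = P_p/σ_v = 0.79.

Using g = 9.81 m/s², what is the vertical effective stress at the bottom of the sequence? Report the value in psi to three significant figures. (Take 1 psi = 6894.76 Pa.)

7040 psi

Overburden (lithostatic) stress σ_v:
loess: 1460 kg/m³ × 9.81 m/s² × 289 m = 4.139×10^6 Pa = 4.139 MPa
glacial till: 2100 kg/m³ × 9.81 m/s² × 683 m = 1.407×10^7 Pa = 14.07 MPa
dolomite: 2810 kg/m³ × 9.81 m/s² × 3237 m = 8.923×10^7 Pa = 89.23 MPa
basalt: 2850 kg/m³ × 9.81 m/s² × 4420 m = 1.236×10^8 Pa = 123.6 MPa
Total = 4.139 + 14.07 + 89.23 + 123.6 = 231.02 MPa
Pore pressure P_p = λ·σ_v = 0.79 × 231.0 MPa = 182.5 MPa
Effective stress σ' = σ_v − P_p = 231.0 − 182.5 = 48.514 MPa = 7036.3 psi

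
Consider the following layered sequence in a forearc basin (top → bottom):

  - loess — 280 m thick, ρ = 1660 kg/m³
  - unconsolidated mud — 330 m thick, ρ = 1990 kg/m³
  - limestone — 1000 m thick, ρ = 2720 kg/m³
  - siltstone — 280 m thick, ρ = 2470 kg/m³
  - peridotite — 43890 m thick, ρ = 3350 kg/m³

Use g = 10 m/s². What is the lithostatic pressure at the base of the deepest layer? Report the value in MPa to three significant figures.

1520 MPa

loess: 1660 kg/m³ × 10 m/s² × 280 m = 4.648×10^6 Pa = 4.648 MPa
unconsolidated mud: 1990 kg/m³ × 10 m/s² × 330 m = 6.567×10^6 Pa = 6.567 MPa
limestone: 2720 kg/m³ × 10 m/s² × 1000 m = 2.720×10^7 Pa = 27.20 MPa
siltstone: 2470 kg/m³ × 10 m/s² × 280 m = 6.916×10^6 Pa = 6.916 MPa
peridotite: 3350 kg/m³ × 10 m/s² × 43890 m = 1.470×10^9 Pa = 1470 MPa
Total = 4.648 + 6.567 + 27.20 + 6.916 + 1470 = 1515.6 MPa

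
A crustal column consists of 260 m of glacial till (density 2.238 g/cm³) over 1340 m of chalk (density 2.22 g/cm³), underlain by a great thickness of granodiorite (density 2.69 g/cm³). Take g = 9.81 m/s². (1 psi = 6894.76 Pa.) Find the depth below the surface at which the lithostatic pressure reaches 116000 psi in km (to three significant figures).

Pressure at base of upper layers: 2238×9.81×260 + 2220×9.81×1340 = 3.489×10^7 Pa = 5061 psi
Remaining pressure to be supplied by granodiorite: 7.998×10^8 − 3.489×10^7 = 7.649×10^8 Pa
Additional depth in granodiorite = 7.649×10^8 Pa / (2690 kg/m³ × 9.81 m/s²) = 28986 m
Total depth = 1600 m + 28986 m = 30586 m
= 30.586 km

30.6 km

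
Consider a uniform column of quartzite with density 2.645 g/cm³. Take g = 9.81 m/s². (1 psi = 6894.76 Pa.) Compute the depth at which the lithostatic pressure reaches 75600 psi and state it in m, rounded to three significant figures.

20100 m

h = P/(ρg) = 75600 psi / (2645 kg/m³ × 9.81 m/s²) = 5.212×10^8 Pa / 25947 Pa/m = 20088 m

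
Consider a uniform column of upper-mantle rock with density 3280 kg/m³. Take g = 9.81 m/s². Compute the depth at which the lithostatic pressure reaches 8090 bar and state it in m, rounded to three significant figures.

25100 m

h = P/(ρg) = 8090 bar / (3280 kg/m³ × 9.81 m/s²) = 8.090×10^8 Pa / 32177 Pa/m = 25142 m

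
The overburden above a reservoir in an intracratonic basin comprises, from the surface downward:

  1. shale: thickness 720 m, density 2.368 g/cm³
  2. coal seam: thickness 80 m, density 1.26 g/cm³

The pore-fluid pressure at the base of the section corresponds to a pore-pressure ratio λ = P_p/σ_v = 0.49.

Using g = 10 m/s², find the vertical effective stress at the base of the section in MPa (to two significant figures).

Overburden (lithostatic) stress σ_v:
shale: 2368 kg/m³ × 10 m/s² × 720 m = 1.705×10^7 Pa = 17.05 MPa
coal seam: 1260 kg/m³ × 10 m/s² × 80 m = 1.008×10^6 Pa = 1.008 MPa
Total = 17.05 + 1.008 = 18.058 MPa
Pore pressure P_p = λ·σ_v = 0.49 × 18.06 MPa = 8.848 MPa
Effective stress σ' = σ_v − P_p = 18.06 − 8.848 = 9.2094 MPa

9.2 MPa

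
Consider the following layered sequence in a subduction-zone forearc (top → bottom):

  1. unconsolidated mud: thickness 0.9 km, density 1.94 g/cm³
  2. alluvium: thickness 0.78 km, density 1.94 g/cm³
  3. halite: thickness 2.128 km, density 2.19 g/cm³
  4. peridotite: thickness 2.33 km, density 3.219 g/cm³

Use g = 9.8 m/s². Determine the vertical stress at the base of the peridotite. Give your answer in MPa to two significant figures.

150 MPa

unconsolidated mud: 1940 kg/m³ × 9.8 m/s² × 900 m = 1.711×10^7 Pa = 17.11 MPa
alluvium: 1940 kg/m³ × 9.8 m/s² × 780 m = 1.483×10^7 Pa = 14.83 MPa
halite: 2190 kg/m³ × 9.8 m/s² × 2128 m = 4.567×10^7 Pa = 45.67 MPa
peridotite: 3219 kg/m³ × 9.8 m/s² × 2330 m = 7.350×10^7 Pa = 73.50 MPa
Total = 17.11 + 14.83 + 45.67 + 73.50 = 151.11 MPa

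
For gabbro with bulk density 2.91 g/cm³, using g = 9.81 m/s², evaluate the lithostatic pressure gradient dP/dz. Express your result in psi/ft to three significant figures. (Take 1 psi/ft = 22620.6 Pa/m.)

dP/dz = ρg = 2910 kg/m³ × 9.81 m/s² = 28547 Pa/m
= 28547 Pa/m × (1 psi/ft / 22621 Pa/m) = 1.2620 psi/ft

1.26 psi/ft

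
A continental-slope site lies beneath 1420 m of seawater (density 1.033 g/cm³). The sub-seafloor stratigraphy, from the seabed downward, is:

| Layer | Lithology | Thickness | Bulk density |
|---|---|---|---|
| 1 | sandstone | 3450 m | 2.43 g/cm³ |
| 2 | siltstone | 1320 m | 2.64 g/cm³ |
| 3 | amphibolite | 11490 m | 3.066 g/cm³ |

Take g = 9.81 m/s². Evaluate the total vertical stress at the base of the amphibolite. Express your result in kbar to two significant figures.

4.8 kbar

seawater: 1033 kg/m³ × 9.81 m/s² × 1420 m = 1.439×10^7 Pa = 0.1439 kbar
sandstone: 2430 kg/m³ × 9.81 m/s² × 3450 m = 8.224×10^7 Pa = 0.8224 kbar
siltstone: 2640 kg/m³ × 9.81 m/s² × 1320 m = 3.419×10^7 Pa = 0.3419 kbar
amphibolite: 3066 kg/m³ × 9.81 m/s² × 11490 m = 3.456×10^8 Pa = 3.456 kbar
Total = 0.1439 + 0.8224 + 0.3419 + 3.456 = 4.7641 kbar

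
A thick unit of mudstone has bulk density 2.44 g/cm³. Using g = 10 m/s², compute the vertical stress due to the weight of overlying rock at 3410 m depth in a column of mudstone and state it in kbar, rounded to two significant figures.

0.83 kbar

mudstone: 2440 kg/m³ × 10 m/s² × 3410 m = 8.320×10^7 Pa = 0.8320 kbar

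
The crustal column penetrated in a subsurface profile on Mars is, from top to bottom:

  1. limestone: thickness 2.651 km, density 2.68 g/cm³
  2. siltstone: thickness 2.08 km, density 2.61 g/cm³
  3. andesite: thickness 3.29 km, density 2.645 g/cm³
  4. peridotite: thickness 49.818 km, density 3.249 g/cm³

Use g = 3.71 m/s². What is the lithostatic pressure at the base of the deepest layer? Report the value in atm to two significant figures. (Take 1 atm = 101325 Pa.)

limestone: 2680 kg/m³ × 3.71 m/s² × 2651 m = 2.636×10^7 Pa = 260.1 atm
siltstone: 2610 kg/m³ × 3.71 m/s² × 2080 m = 2.014×10^7 Pa = 198.8 atm
andesite: 2645 kg/m³ × 3.71 m/s² × 3290 m = 3.228×10^7 Pa = 318.6 atm
peridotite: 3249 kg/m³ × 3.71 m/s² × 49818 m = 6.005×10^8 Pa = 5926 atm
Total = 260.1 + 198.8 + 318.6 + 5926 = 6704.0 atm

6700 atm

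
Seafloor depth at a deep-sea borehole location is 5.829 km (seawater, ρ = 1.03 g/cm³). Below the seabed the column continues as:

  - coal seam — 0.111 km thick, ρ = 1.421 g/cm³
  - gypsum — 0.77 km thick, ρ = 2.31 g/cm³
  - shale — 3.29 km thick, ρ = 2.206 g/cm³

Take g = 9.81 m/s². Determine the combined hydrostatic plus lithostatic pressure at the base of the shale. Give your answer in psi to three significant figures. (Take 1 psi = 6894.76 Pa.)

21600 psi

seawater: 1030 kg/m³ × 9.81 m/s² × 5829 m = 5.890×10^7 Pa = 8542 psi
coal seam: 1421 kg/m³ × 9.81 m/s² × 111 m = 1.547×10^6 Pa = 224.4 psi
gypsum: 2310 kg/m³ × 9.81 m/s² × 770 m = 1.745×10^7 Pa = 2531 psi
shale: 2206 kg/m³ × 9.81 m/s² × 3290 m = 7.120×10^7 Pa = 10326 psi
Total = 8542 + 224.4 + 2531 + 10326 = 21624 psi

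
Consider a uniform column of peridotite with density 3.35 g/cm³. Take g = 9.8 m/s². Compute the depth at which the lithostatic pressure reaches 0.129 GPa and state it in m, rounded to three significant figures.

h = P/(ρg) = 0.129 GPa / (3350 kg/m³ × 9.8 m/s²) = 1.290×10^8 Pa / 32830 Pa/m = 3929.3 m

3930 m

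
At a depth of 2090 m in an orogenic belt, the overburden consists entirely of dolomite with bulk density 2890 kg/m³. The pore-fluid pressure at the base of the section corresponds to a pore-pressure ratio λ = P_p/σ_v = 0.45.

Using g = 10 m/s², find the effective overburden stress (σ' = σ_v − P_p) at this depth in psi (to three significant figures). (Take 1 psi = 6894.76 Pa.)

4820 psi

Overburden (lithostatic) stress σ_v:
dolomite: 2890 kg/m³ × 10 m/s² × 2090 m = 6.040×10^7 Pa = 60.40 MPa
Pore pressure P_p = λ·σ_v = 0.45 × 60.40 MPa = 27.18 MPa
Effective stress σ' = σ_v − P_p = 60.40 − 27.18 = 33.221 MPa = 4818.2 psi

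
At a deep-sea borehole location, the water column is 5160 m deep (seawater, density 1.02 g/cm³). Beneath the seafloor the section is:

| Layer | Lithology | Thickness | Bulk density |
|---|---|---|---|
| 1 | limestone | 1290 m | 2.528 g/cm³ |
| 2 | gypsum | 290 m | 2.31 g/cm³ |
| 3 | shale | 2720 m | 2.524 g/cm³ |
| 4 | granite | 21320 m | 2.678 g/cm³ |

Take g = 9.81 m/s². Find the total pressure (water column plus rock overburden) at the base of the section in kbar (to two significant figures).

7.2 kbar

seawater: 1020 kg/m³ × 9.81 m/s² × 5160 m = 5.163×10^7 Pa = 0.5163 kbar
limestone: 2528 kg/m³ × 9.81 m/s² × 1290 m = 3.199×10^7 Pa = 0.3199 kbar
gypsum: 2310 kg/m³ × 9.81 m/s² × 290 m = 6.572×10^6 Pa = 0.06572 kbar
shale: 2524 kg/m³ × 9.81 m/s² × 2720 m = 6.735×10^7 Pa = 0.6735 kbar
granite: 2678 kg/m³ × 9.81 m/s² × 21320 m = 5.601×10^8 Pa = 5.601 kbar
Total = 0.5163 + 0.3199 + 0.06572 + 0.6735 + 5.601 = 7.1765 kbar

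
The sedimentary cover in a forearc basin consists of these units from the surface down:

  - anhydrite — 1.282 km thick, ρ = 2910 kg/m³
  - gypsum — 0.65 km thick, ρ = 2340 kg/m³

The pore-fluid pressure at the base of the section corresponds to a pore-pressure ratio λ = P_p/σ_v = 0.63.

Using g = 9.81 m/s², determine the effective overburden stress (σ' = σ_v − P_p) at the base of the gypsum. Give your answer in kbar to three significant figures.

Overburden (lithostatic) stress σ_v:
anhydrite: 2910 kg/m³ × 9.81 m/s² × 1282 m = 3.660×10^7 Pa = 36.60 MPa
gypsum: 2340 kg/m³ × 9.81 m/s² × 650 m = 1.492×10^7 Pa = 14.92 MPa
Total = 36.60 + 14.92 = 51.518 MPa
Pore pressure P_p = λ·σ_v = 0.63 × 51.52 MPa = 32.46 MPa
Effective stress σ' = σ_v − P_p = 51.52 − 32.46 = 19.062 MPa = 0.19062 kbar

0.191 kbar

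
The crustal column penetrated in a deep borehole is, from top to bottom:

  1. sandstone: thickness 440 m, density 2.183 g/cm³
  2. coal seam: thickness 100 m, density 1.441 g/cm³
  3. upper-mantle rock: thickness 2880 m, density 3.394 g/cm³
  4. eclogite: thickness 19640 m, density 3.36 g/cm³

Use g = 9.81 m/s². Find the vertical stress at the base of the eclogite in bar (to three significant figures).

sandstone: 2183 kg/m³ × 9.81 m/s² × 440 m = 9.423×10^6 Pa = 94.23 bar
coal seam: 1441 kg/m³ × 9.81 m/s² × 100 m = 1.414×10^6 Pa = 14.14 bar
upper-mantle rock: 3394 kg/m³ × 9.81 m/s² × 2880 m = 9.589×10^7 Pa = 958.9 bar
eclogite: 3360 kg/m³ × 9.81 m/s² × 19640 m = 6.474×10^8 Pa = 6474 bar
Total = 94.23 + 14.14 + 958.9 + 6474 = 7540.9 bar

7540 bar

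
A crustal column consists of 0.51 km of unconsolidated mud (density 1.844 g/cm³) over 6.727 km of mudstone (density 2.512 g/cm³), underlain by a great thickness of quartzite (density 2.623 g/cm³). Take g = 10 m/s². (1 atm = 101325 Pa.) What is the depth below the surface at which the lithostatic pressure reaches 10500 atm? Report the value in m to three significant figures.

41000 m

Pressure at base of upper layers: 1844×10×510 + 2512×10×6727 = 1.784×10^8 Pa = 1761 atm
Remaining pressure to be supplied by quartzite: 1.064×10^9 − 1.784×10^8 = 8.855×10^8 Pa
Additional depth in quartzite = 8.855×10^8 Pa / (2623 kg/m³ × 10 m/s²) = 33760 m
Total depth = 7237 m + 33760 m = 40997 m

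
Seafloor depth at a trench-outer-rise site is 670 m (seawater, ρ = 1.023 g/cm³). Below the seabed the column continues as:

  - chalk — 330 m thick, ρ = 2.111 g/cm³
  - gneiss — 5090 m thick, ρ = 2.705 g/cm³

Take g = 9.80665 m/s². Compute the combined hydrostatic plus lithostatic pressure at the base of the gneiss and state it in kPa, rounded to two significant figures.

seawater: 1023 kg/m³ × 9.80665 m/s² × 670 m = 6.722×10^6 Pa = 6722 kPa
chalk: 2111 kg/m³ × 9.80665 m/s² × 330 m = 6.832×10^6 Pa = 6832 kPa
gneiss: 2705 kg/m³ × 9.80665 m/s² × 5090 m = 1.350×10^8 Pa = 1.350×10^5 kPa
Total = 6722 + 6832 + 1.350×10^5 = 1.4858×10^5 kPa

150000 kPa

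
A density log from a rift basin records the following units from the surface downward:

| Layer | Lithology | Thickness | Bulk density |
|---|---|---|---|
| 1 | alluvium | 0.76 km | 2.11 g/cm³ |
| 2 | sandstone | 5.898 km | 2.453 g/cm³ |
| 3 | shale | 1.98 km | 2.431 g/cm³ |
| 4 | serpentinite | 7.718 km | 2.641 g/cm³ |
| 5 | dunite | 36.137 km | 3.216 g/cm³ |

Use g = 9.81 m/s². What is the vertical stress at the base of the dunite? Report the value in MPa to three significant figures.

1540 MPa

alluvium: 2110 kg/m³ × 9.81 m/s² × 760 m = 1.573×10^7 Pa = 15.73 MPa
sandstone: 2453 kg/m³ × 9.81 m/s² × 5898 m = 1.419×10^8 Pa = 141.9 MPa
shale: 2431 kg/m³ × 9.81 m/s² × 1980 m = 4.722×10^7 Pa = 47.22 MPa
serpentinite: 2641 kg/m³ × 9.81 m/s² × 7718 m = 2.000×10^8 Pa = 200.0 MPa
dunite: 3216 kg/m³ × 9.81 m/s² × 36137 m = 1.140×10^9 Pa = 1140 MPa
Total = 15.73 + 141.9 + 47.22 + 200.0 + 1140 = 1544.9 MPa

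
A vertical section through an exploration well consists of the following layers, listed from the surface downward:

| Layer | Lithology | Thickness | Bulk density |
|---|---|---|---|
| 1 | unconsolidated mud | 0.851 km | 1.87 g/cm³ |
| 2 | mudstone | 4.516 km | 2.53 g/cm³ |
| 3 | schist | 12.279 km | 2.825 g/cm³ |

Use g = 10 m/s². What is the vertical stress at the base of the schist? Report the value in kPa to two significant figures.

unconsolidated mud: 1870 kg/m³ × 10 m/s² × 851 m = 1.591×10^7 Pa = 15914 kPa
mudstone: 2530 kg/m³ × 10 m/s² × 4516 m = 1.143×10^8 Pa = 1.143×10^5 kPa
schist: 2825 kg/m³ × 10 m/s² × 12279 m = 3.469×10^8 Pa = 3.469×10^5 kPa
Total = 15914 + 1.143×10^5 + 3.469×10^5 = 4.7705×10^5 kPa

480000 kPa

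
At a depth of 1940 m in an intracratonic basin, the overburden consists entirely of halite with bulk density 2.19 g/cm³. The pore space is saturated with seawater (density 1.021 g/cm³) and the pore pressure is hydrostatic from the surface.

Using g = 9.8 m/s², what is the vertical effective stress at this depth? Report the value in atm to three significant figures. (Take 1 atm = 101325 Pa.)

Overburden (lithostatic) stress σ_v:
halite: 2190 kg/m³ × 9.8 m/s² × 1940 m = 4.164×10^7 Pa = 41.64 MPa
Pore pressure P_p = 1021 kg/m³ × 9.8 m/s² × 1940 m = 1.941×10^7 Pa = 19.41 MPa
Effective stress σ' = σ_v − P_p = 41.64 − 19.41 = 22.225 MPa = 219.34 atm

219 atm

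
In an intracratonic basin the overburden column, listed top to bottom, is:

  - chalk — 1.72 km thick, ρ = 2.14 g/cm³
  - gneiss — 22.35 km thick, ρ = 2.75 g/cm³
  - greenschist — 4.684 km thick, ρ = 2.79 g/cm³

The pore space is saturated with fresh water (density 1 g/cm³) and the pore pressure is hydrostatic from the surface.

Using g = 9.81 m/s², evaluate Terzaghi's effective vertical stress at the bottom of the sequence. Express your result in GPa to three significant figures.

0.485 GPa

Overburden (lithostatic) stress σ_v:
chalk: 2140 kg/m³ × 9.81 m/s² × 1720 m = 3.611×10^7 Pa = 36.11 MPa
gneiss: 2750 kg/m³ × 9.81 m/s² × 22350 m = 6.029×10^8 Pa = 602.9 MPa
greenschist: 2790 kg/m³ × 9.81 m/s² × 4684 m = 1.282×10^8 Pa = 128.2 MPa
Total = 36.11 + 602.9 + 128.2 = 767.26 MPa
Pore pressure P_p = 1000 kg/m³ × 9.81 m/s² × 28754 m = 2.821×10^8 Pa = 282.1 MPa
Effective stress σ' = σ_v − P_p = 767.3 − 282.1 = 485.18 MPa = 0.48518 GPa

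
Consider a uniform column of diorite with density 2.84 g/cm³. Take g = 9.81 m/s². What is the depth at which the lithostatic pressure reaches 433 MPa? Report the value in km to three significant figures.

15.5 km

h = P/(ρg) = 433 MPa / (2840 kg/m³ × 9.81 m/s²) = 4.330×10^8 Pa / 27860 Pa/m = 15542 m
= 15.542 km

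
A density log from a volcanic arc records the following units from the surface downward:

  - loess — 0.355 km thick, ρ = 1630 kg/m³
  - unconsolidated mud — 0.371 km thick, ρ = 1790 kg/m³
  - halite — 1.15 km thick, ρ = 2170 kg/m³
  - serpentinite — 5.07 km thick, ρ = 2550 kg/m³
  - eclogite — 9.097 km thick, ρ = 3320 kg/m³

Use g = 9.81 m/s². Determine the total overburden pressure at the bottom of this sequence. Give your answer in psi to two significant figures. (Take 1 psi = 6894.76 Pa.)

67000 psi

loess: 1630 kg/m³ × 9.81 m/s² × 355 m = 5.677×10^6 Pa = 823.3 psi
unconsolidated mud: 1790 kg/m³ × 9.81 m/s² × 371 m = 6.515×10^6 Pa = 944.9 psi
halite: 2170 kg/m³ × 9.81 m/s² × 1150 m = 2.448×10^7 Pa = 3551 psi
serpentinite: 2550 kg/m³ × 9.81 m/s² × 5070 m = 1.268×10^8 Pa = 18395 psi
eclogite: 3320 kg/m³ × 9.81 m/s² × 9097 m = 2.963×10^8 Pa = 42972 psi
Total = 823.3 + 944.9 + 3551 + 18395 + 42972 = 66686 psi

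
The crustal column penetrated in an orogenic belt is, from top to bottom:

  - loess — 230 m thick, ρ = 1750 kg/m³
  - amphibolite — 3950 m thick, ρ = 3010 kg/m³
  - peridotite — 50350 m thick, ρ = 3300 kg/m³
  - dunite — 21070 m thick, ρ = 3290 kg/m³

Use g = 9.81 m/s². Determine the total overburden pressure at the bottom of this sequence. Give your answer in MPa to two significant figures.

loess: 1750 kg/m³ × 9.81 m/s² × 230 m = 3.949×10^6 Pa = 3.949 MPa
amphibolite: 3010 kg/m³ × 9.81 m/s² × 3950 m = 1.166×10^8 Pa = 116.6 MPa
peridotite: 3300 kg/m³ × 9.81 m/s² × 50350 m = 1.630×10^9 Pa = 1630 MPa
dunite: 3290 kg/m³ × 9.81 m/s² × 21070 m = 6.800×10^8 Pa = 680.0 MPa
Total = 3.949 + 116.6 + 1630 + 680.0 = 2430.6 MPa

2400 MPa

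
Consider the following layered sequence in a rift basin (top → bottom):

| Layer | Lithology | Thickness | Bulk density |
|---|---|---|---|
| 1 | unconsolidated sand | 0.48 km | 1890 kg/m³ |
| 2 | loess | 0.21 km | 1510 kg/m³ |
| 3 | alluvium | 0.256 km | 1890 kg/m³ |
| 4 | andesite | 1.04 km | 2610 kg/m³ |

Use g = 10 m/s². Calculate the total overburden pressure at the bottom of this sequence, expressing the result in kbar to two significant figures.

0.44 kbar

unconsolidated sand: 1890 kg/m³ × 10 m/s² × 480 m = 9.072×10^6 Pa = 0.09072 kbar
loess: 1510 kg/m³ × 10 m/s² × 210 m = 3.171×10^6 Pa = 0.03171 kbar
alluvium: 1890 kg/m³ × 10 m/s² × 256 m = 4.838×10^6 Pa = 0.04838 kbar
andesite: 2610 kg/m³ × 10 m/s² × 1040 m = 2.714×10^7 Pa = 0.2714 kbar
Total = 0.09072 + 0.03171 + 0.04838 + 0.2714 = 0.44225 kbar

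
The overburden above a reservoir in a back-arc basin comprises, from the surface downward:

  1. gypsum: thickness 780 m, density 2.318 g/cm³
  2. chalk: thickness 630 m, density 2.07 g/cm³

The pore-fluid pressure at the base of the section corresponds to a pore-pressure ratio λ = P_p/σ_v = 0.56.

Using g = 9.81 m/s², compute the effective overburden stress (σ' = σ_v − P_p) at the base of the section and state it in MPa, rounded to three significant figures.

Overburden (lithostatic) stress σ_v:
gypsum: 2318 kg/m³ × 9.81 m/s² × 780 m = 1.774×10^7 Pa = 17.74 MPa
chalk: 2070 kg/m³ × 9.81 m/s² × 630 m = 1.279×10^7 Pa = 12.79 MPa
Total = 17.74 + 12.79 = 30.530 MPa
Pore pressure P_p = λ·σ_v = 0.56 × 30.53 MPa = 17.10 MPa
Effective stress σ' = σ_v − P_p = 30.53 − 17.10 = 13.433 MPa

13.4 MPa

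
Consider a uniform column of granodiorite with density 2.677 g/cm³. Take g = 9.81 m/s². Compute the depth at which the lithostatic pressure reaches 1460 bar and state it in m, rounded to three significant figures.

5560 m

h = P/(ρg) = 1460 bar / (2677 kg/m³ × 9.81 m/s²) = 1.460×10^8 Pa / 26261 Pa/m = 5559.5 m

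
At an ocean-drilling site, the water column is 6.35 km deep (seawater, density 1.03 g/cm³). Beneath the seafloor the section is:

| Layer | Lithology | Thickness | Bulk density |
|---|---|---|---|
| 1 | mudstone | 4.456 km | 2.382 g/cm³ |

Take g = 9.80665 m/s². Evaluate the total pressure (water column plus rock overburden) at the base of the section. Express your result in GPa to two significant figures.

seawater: 1030 kg/m³ × 9.80665 m/s² × 6350 m = 6.414×10^7 Pa = 0.06414 GPa
mudstone: 2382 kg/m³ × 9.80665 m/s² × 4456 m = 1.041×10^8 Pa = 0.1041 GPa
Total = 0.06414 + 0.1041 = 0.16823 GPa

0.17 GPa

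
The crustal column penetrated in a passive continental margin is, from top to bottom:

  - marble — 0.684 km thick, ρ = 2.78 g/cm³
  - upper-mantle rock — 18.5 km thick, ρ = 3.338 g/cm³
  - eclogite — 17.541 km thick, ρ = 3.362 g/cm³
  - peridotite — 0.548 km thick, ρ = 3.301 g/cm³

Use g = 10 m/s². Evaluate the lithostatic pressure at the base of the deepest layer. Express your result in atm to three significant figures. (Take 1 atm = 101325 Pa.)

12300 atm

marble: 2780 kg/m³ × 10 m/s² × 684 m = 1.902×10^7 Pa = 187.7 atm
upper-mantle rock: 3338 kg/m³ × 10 m/s² × 18500 m = 6.175×10^8 Pa = 6095 atm
eclogite: 3362 kg/m³ × 10 m/s² × 17541 m = 5.897×10^8 Pa = 5820 atm
peridotite: 3301 kg/m³ × 10 m/s² × 548 m = 1.809×10^7 Pa = 178.5 atm
Total = 187.7 + 6095 + 5820 + 178.5 = 12281 atm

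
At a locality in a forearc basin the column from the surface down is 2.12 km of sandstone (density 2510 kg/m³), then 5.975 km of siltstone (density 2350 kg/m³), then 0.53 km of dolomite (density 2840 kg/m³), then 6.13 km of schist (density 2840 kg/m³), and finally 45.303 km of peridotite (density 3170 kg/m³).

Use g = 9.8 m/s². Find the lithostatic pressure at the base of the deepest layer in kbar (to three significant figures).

17.8 kbar

sandstone: 2510 kg/m³ × 9.8 m/s² × 2120 m = 5.215×10^7 Pa = 0.5215 kbar
siltstone: 2350 kg/m³ × 9.8 m/s² × 5975 m = 1.376×10^8 Pa = 1.376 kbar
dolomite: 2840 kg/m³ × 9.8 m/s² × 530 m = 1.475×10^7 Pa = 0.1475 kbar
schist: 2840 kg/m³ × 9.8 m/s² × 6130 m = 1.706×10^8 Pa = 1.706 kbar
peridotite: 3170 kg/m³ × 9.8 m/s² × 45303 m = 1.407×10^9 Pa = 14.07 kbar
Total = 0.5215 + 1.376 + 0.1475 + 1.706 + 14.07 = 17.825 kbar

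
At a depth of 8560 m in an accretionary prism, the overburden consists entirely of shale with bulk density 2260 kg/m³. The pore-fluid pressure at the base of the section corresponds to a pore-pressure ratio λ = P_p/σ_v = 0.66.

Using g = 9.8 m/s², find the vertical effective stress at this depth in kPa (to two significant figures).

Overburden (lithostatic) stress σ_v:
shale: 2260 kg/m³ × 9.8 m/s² × 8560 m = 1.896×10^8 Pa = 189.6 MPa
Pore pressure P_p = λ·σ_v = 0.66 × 189.6 MPa = 125.1 MPa
Effective stress σ' = σ_v − P_p = 189.6 − 125.1 = 64.460 MPa = 64460 kPa

64000 kPa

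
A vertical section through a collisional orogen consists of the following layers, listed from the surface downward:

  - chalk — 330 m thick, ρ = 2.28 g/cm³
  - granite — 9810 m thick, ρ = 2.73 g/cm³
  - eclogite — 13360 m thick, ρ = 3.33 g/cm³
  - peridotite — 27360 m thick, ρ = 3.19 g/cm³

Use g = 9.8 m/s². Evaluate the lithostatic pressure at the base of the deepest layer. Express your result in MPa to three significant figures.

chalk: 2280 kg/m³ × 9.8 m/s² × 330 m = 7.374×10^6 Pa = 7.374 MPa
granite: 2730 kg/m³ × 9.8 m/s² × 9810 m = 2.625×10^8 Pa = 262.5 MPa
eclogite: 3330 kg/m³ × 9.8 m/s² × 13360 m = 4.360×10^8 Pa = 436.0 MPa
peridotite: 3190 kg/m³ × 9.8 m/s² × 27360 m = 8.553×10^8 Pa = 855.3 MPa
Total = 7.374 + 262.5 + 436.0 + 855.3 = 1561.1 MPa

1560 MPa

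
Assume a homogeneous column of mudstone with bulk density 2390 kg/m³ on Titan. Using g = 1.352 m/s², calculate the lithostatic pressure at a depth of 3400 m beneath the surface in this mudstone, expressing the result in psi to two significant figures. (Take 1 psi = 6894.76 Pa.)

1600 psi

mudstone: 2390 kg/m³ × 1.352 m/s² × 3400 m = 1.099×10^7 Pa = 1593 psi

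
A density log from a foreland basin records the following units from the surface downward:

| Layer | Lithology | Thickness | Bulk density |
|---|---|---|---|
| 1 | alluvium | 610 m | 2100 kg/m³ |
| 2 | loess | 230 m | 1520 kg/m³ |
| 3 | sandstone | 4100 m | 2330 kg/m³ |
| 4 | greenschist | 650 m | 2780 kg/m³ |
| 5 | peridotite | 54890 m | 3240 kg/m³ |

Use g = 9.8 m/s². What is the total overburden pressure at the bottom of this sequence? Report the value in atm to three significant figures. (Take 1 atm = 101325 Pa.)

18500 atm

alluvium: 2100 kg/m³ × 9.8 m/s² × 610 m = 1.255×10^7 Pa = 123.9 atm
loess: 1520 kg/m³ × 9.8 m/s² × 230 m = 3.426×10^6 Pa = 33.81 atm
sandstone: 2330 kg/m³ × 9.8 m/s² × 4100 m = 9.362×10^7 Pa = 924.0 atm
greenschist: 2780 kg/m³ × 9.8 m/s² × 650 m = 1.771×10^7 Pa = 174.8 atm
peridotite: 3240 kg/m³ × 9.8 m/s² × 54890 m = 1.743×10^9 Pa = 17201 atm
Total = 123.9 + 33.81 + 924.0 + 174.8 + 17201 = 18457 atm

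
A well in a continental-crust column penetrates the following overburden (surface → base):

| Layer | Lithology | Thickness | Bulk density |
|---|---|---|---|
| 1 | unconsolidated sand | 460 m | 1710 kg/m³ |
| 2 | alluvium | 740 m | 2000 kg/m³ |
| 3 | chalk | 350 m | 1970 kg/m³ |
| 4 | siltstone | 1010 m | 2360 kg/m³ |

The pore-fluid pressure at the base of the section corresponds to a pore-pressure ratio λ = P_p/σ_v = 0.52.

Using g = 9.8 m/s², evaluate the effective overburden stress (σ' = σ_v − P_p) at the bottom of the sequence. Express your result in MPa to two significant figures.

25 MPa

Overburden (lithostatic) stress σ_v:
unconsolidated sand: 1710 kg/m³ × 9.8 m/s² × 460 m = 7.709×10^6 Pa = 7.709 MPa
alluvium: 2000 kg/m³ × 9.8 m/s² × 740 m = 1.450×10^7 Pa = 14.50 MPa
chalk: 1970 kg/m³ × 9.8 m/s² × 350 m = 6.757×10^6 Pa = 6.757 MPa
siltstone: 2360 kg/m³ × 9.8 m/s² × 1010 m = 2.336×10^7 Pa = 23.36 MPa
Total = 7.709 + 14.50 + 6.757 + 23.36 = 52.329 MPa
Pore pressure P_p = λ·σ_v = 0.52 × 52.33 MPa = 27.21 MPa
Effective stress σ' = σ_v − P_p = 52.33 − 27.21 = 25.118 MPa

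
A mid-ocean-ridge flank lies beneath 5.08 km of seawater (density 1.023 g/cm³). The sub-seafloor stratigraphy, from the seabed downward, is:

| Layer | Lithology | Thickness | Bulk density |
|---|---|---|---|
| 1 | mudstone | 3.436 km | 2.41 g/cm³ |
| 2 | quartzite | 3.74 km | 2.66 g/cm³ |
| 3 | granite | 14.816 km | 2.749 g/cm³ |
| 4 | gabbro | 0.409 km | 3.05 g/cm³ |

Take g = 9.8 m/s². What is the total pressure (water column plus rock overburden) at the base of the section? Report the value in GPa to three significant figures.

seawater: 1023 kg/m³ × 9.8 m/s² × 5080 m = 5.093×10^7 Pa = 0.05093 GPa
mudstone: 2410 kg/m³ × 9.8 m/s² × 3436 m = 8.115×10^7 Pa = 0.08115 GPa
quartzite: 2660 kg/m³ × 9.8 m/s² × 3740 m = 9.749×10^7 Pa = 0.09749 GPa
granite: 2749 kg/m³ × 9.8 m/s² × 14816 m = 3.991×10^8 Pa = 0.3991 GPa
gabbro: 3050 kg/m³ × 9.8 m/s² × 409 m = 1.223×10^7 Pa = 0.01223 GPa
Total = 0.05093 + 0.08115 + 0.09749 + 0.3991 + 0.01223 = 0.64095 GPa

0.641 GPa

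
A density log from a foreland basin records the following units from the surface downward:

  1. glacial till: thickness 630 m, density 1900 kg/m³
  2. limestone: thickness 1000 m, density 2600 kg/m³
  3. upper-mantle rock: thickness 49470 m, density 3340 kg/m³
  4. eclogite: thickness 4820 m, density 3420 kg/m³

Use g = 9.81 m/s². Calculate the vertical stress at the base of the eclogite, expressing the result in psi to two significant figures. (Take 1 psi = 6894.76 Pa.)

260000 psi

glacial till: 1900 kg/m³ × 9.81 m/s² × 630 m = 1.174×10^7 Pa = 1703 psi
limestone: 2600 kg/m³ × 9.81 m/s² × 1000 m = 2.551×10^7 Pa = 3699 psi
upper-mantle rock: 3340 kg/m³ × 9.81 m/s² × 49470 m = 1.621×10^9 Pa = 2.351×10^5 psi
eclogite: 3420 kg/m³ × 9.81 m/s² × 4820 m = 1.617×10^8 Pa = 23454 psi
Total = 1703 + 3699 + 2.351×10^5 + 23454 = 2.6395×10^5 psi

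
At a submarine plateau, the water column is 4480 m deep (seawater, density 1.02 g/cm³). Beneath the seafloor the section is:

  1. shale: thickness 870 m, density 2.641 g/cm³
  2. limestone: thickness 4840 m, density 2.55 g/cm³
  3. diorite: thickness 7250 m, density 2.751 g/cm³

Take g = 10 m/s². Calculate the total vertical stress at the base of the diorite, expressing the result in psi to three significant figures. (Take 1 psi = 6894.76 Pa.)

56800 psi

seawater: 1020 kg/m³ × 10 m/s² × 4480 m = 4.570×10^7 Pa = 6628 psi
shale: 2641 kg/m³ × 10 m/s² × 870 m = 2.298×10^7 Pa = 3332 psi
limestone: 2550 kg/m³ × 10 m/s² × 4840 m = 1.234×10^8 Pa = 17901 psi
diorite: 2751 kg/m³ × 10 m/s² × 7250 m = 1.994×10^8 Pa = 28927 psi
Total = 6628 + 3332 + 17901 + 28927 = 56788 psi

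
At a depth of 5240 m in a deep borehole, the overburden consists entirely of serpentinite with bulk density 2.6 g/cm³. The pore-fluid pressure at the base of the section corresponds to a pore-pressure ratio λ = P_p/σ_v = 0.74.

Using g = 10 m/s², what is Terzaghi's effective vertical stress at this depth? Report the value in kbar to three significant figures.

Overburden (lithostatic) stress σ_v:
serpentinite: 2600 kg/m³ × 10 m/s² × 5240 m = 1.362×10^8 Pa = 136.2 MPa
Pore pressure P_p = λ·σ_v = 0.74 × 136.2 MPa = 100.8 MPa
Effective stress σ' = σ_v − P_p = 136.2 − 100.8 = 35.422 MPa = 0.35422 kbar

0.354 kbar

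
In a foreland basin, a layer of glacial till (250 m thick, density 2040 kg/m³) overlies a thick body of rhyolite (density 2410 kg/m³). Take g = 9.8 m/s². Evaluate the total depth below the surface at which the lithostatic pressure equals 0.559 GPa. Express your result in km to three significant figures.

Pressure at base of upper layers: 2040×9.8×250 = 4.998×10^6 Pa = 4.998×10^-3 GPa
Remaining pressure to be supplied by rhyolite: 5.590×10^8 − 4.998×10^6 = 5.540×10^8 Pa
Additional depth in rhyolite = 5.540×10^8 Pa / (2410 kg/m³ × 9.8 m/s²) = 23457 m
Total depth = 250 m + 23457 m = 23707 m
= 23.707 km

23.7 km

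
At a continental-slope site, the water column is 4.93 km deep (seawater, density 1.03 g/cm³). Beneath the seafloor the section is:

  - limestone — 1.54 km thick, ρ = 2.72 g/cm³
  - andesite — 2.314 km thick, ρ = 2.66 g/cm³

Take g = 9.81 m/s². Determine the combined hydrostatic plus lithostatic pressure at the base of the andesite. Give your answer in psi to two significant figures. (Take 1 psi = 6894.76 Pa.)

22000 psi

seawater: 1030 kg/m³ × 9.81 m/s² × 4930 m = 4.981×10^7 Pa = 7225 psi
limestone: 2720 kg/m³ × 9.81 m/s² × 1540 m = 4.109×10^7 Pa = 5960 psi
andesite: 2660 kg/m³ × 9.81 m/s² × 2314 m = 6.038×10^7 Pa = 8758 psi
Total = 7225 + 5960 + 8758 = 21943 psi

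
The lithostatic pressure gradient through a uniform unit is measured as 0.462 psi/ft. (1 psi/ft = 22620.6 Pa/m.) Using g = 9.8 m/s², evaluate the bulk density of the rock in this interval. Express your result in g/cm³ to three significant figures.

ρ = (dP/dz)/g = 0.462 psi/ft / 9.8 m/s² = 10451 Pa/m / 9.8 m/s² = 1066.4 kg/m³
= 1.066 g/cm³

1.07 g/cm³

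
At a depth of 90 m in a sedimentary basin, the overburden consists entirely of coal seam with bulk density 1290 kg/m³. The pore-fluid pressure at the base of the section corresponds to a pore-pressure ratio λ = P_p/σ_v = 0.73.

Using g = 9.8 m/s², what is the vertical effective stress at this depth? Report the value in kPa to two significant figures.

Overburden (lithostatic) stress σ_v:
coal seam: 1290 kg/m³ × 9.8 m/s² × 90 m = 1.138×10^6 Pa = 1.138 MPa
Pore pressure P_p = λ·σ_v = 0.73 × 1.138 MPa = 0.8306 MPa
Effective stress σ' = σ_v − P_p = 1.138 − 0.8306 = 0.30720 MPa = 307.20 kPa

310 kPa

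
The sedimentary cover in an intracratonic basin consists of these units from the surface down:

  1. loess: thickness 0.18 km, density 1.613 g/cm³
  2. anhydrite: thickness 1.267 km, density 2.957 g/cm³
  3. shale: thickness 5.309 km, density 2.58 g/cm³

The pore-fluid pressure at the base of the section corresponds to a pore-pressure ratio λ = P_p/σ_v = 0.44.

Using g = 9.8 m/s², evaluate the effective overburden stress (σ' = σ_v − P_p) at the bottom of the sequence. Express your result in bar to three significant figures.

Overburden (lithostatic) stress σ_v:
loess: 1613 kg/m³ × 9.8 m/s² × 180 m = 2.845×10^6 Pa = 2.845 MPa
anhydrite: 2957 kg/m³ × 9.8 m/s² × 1267 m = 3.672×10^7 Pa = 36.72 MPa
shale: 2580 kg/m³ × 9.8 m/s² × 5309 m = 1.342×10^8 Pa = 134.2 MPa
Total = 2.845 + 36.72 + 134.2 = 173.79 MPa
Pore pressure P_p = λ·σ_v = 0.44 × 173.8 MPa = 76.47 MPa
Effective stress σ' = σ_v − P_p = 173.8 − 76.47 = 97.325 MPa = 973.25 bar

973 bar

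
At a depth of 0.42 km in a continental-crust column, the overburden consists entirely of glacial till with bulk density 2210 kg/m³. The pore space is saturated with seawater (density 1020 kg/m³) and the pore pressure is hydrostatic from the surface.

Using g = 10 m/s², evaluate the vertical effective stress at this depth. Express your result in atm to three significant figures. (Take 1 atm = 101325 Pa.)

Overburden (lithostatic) stress σ_v:
glacial till: 2210 kg/m³ × 10 m/s² × 420 m = 9.282×10^6 Pa = 9.282 MPa
Pore pressure P_p = 1020 kg/m³ × 10 m/s² × 420 m = 4.284×10^6 Pa = 4.284 MPa
Effective stress σ' = σ_v − P_p = 9.282 − 4.284 = 4.9980 MPa = 49.326 atm

49.3 atm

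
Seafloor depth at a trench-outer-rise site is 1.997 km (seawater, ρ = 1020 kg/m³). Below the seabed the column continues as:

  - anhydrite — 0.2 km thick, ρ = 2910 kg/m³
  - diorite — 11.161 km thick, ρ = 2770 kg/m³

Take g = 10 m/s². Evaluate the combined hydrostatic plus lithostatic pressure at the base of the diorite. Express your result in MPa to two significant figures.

seawater: 1020 kg/m³ × 10 m/s² × 1997 m = 2.037×10^7 Pa = 20.37 MPa
anhydrite: 2910 kg/m³ × 10 m/s² × 200 m = 5.820×10^6 Pa = 5.820 MPa
diorite: 2770 kg/m³ × 10 m/s² × 11161 m = 3.092×10^8 Pa = 309.2 MPa
Total = 20.37 + 5.820 + 309.2 = 335.35 MPa

340 MPa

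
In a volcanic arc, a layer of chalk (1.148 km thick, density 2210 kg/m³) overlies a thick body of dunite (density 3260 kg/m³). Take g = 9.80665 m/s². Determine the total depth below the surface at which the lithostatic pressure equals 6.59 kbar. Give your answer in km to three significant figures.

21.0 km

Pressure at base of upper layers: 2210×9.80665×1148 = 2.488×10^7 Pa = 0.2488 kbar
Remaining pressure to be supplied by dunite: 6.590×10^8 − 2.488×10^7 = 6.341×10^8 Pa
Additional depth in dunite = 6.341×10^8 Pa / (3260 kg/m³ × 9.80665 m/s²) = 19835 m
Total depth = 1148 m + 19835 m = 20983 m
= 20.983 km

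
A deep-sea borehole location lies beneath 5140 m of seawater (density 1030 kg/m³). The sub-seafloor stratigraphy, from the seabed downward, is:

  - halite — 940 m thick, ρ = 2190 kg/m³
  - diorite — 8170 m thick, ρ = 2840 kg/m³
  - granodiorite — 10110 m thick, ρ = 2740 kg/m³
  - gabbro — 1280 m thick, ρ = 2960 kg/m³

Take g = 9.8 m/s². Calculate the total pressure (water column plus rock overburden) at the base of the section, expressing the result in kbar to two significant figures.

seawater: 1030 kg/m³ × 9.8 m/s² × 5140 m = 5.188×10^7 Pa = 0.5188 kbar
halite: 2190 kg/m³ × 9.8 m/s² × 940 m = 2.017×10^7 Pa = 0.2017 kbar
diorite: 2840 kg/m³ × 9.8 m/s² × 8170 m = 2.274×10^8 Pa = 2.274 kbar
granodiorite: 2740 kg/m³ × 9.8 m/s² × 10110 m = 2.715×10^8 Pa = 2.715 kbar
gabbro: 2960 kg/m³ × 9.8 m/s² × 1280 m = 3.713×10^7 Pa = 0.3713 kbar
Total = 0.5188 + 0.2017 + 2.274 + 2.715 + 0.3713 = 6.0805 kbar

6.1 kbar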